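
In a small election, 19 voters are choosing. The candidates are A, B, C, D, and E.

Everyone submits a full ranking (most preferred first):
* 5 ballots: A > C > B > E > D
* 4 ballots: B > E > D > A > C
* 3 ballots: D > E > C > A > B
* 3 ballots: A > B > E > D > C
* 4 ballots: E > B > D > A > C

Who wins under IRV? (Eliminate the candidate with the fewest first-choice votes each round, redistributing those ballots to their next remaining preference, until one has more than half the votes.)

Round 1: A 8, B 4, C 0, D 3, E 4. C eliminated.
Round 2: A 8, B 4, D 3, E 4. D eliminated.
Round 3: A 8, B 4, E 7. B eliminated.
Round 4: A 8, E 11. E has a majority (≥10).

E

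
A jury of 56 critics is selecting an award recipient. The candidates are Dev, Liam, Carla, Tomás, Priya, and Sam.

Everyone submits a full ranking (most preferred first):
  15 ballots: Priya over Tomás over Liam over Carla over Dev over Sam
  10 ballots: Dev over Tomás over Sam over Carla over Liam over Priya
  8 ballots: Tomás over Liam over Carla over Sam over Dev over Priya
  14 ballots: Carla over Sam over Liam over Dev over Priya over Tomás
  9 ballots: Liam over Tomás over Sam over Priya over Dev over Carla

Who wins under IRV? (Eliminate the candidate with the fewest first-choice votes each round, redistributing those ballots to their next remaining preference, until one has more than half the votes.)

Round 1: Dev 10, Liam 9, Carla 14, Tomás 8, Priya 15, Sam 0. Sam eliminated.
Round 2: Dev 10, Liam 9, Carla 14, Tomás 8, Priya 15. Tomás eliminated.
Round 3: Dev 10, Liam 17, Carla 14, Priya 15. Dev eliminated.
Round 4: Liam 17, Carla 24, Priya 15. Priya eliminated.
Round 5: Liam 32, Carla 24. Liam has a majority (≥29).

Liam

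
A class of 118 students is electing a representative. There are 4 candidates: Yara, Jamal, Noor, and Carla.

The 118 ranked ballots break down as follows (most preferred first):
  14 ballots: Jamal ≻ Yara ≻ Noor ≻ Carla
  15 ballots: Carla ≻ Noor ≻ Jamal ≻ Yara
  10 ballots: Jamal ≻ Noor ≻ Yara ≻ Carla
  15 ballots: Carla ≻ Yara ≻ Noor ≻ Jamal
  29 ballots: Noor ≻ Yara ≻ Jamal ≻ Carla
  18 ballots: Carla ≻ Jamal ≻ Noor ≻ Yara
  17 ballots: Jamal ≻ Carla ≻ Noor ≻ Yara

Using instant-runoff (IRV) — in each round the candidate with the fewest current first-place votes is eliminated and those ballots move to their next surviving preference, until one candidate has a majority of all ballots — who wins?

Jamal

Round 1: Yara 0, Jamal 41, Noor 29, Carla 48. Yara eliminated.
Round 2: Jamal 41, Noor 29, Carla 48. Noor eliminated.
Round 3: Jamal 70, Carla 48. Jamal has a majority (≥60).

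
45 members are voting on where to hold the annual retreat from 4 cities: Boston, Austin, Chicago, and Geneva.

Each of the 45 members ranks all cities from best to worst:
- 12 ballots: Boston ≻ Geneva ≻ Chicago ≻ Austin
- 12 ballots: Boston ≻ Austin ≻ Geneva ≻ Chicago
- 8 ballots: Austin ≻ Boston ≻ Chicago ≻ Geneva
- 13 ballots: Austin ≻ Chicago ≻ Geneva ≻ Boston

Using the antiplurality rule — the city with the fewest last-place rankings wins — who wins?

Geneva

Last-place votes: Boston 13, Austin 12, Chicago 12, Geneva 8.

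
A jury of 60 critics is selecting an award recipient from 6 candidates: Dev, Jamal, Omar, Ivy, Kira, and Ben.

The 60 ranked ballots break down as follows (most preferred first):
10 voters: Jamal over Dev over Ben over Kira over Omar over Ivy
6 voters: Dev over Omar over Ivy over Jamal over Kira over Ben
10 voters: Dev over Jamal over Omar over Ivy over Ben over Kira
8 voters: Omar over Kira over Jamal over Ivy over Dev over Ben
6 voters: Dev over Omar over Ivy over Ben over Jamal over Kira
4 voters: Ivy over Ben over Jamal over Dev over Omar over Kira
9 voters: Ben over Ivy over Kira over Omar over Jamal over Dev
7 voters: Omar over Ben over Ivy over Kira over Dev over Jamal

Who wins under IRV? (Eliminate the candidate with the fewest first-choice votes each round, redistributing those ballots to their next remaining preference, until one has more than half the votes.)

Dev

Round 1: Dev 22, Jamal 10, Omar 15, Ivy 4, Kira 0, Ben 9. Kira eliminated.
Round 2: Dev 22, Jamal 10, Omar 15, Ivy 4, Ben 9. Ivy eliminated.
Round 3: Dev 22, Jamal 10, Omar 15, Ben 13. Jamal eliminated.
Round 4: Dev 32, Omar 15, Ben 13. Dev has a majority (≥31).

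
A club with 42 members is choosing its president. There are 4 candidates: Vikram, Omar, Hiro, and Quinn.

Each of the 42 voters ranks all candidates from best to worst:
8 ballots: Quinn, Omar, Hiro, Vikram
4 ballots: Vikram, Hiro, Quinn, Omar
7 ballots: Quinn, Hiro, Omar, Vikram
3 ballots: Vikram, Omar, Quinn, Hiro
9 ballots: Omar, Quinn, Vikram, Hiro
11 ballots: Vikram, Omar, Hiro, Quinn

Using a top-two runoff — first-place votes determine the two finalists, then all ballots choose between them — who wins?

Round 1 first-place votes: Vikram 18, Omar 9, Hiro 0, Quinn 15. Vikram and Quinn advance.
Runoff: Vikram is ranked above Quinn on 18 ballots, Quinn above Vikram on 24.

Quinn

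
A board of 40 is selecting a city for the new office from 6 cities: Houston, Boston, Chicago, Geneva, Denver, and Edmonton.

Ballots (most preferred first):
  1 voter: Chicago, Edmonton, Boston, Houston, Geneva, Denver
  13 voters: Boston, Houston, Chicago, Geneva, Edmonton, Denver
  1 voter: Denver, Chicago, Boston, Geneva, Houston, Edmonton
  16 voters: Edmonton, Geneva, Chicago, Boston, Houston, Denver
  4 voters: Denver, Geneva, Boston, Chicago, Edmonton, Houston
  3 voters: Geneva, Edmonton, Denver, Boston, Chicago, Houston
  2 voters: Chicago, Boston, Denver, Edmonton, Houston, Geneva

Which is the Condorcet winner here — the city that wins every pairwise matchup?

Geneva

Geneva vs Houston: 24–16
Geneva vs Boston: 23–17
Geneva vs Chicago: 23–17
Geneva vs Denver: 33–7
Geneva vs Edmonton: 21–19
Geneva beats every other city.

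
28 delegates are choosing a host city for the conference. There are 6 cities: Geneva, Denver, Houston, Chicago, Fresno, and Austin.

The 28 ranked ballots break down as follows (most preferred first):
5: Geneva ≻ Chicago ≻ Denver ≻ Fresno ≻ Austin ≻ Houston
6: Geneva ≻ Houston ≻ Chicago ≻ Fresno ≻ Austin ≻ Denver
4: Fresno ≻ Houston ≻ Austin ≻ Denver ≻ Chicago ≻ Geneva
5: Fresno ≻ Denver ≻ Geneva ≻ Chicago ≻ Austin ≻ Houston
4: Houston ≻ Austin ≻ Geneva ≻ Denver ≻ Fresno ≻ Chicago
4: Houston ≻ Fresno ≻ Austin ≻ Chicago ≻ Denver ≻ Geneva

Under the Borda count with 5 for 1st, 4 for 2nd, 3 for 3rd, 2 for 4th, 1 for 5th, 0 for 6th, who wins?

Fresno

Geneva: 5×5 + 6×5 + 4×0 + 5×3 + 4×3 + 4×0 = 82
Denver: 5×3 + 6×0 + 4×2 + 5×4 + 4×2 + 4×1 = 55
Houston: 5×0 + 6×4 + 4×4 + 5×0 + 4×5 + 4×5 = 80
Chicago: 5×4 + 6×3 + 4×1 + 5×2 + 4×0 + 4×2 = 60
Fresno: 5×2 + 6×2 + 4×5 + 5×5 + 4×1 + 4×4 = 87
Austin: 5×1 + 6×1 + 4×3 + 5×1 + 4×4 + 4×3 = 56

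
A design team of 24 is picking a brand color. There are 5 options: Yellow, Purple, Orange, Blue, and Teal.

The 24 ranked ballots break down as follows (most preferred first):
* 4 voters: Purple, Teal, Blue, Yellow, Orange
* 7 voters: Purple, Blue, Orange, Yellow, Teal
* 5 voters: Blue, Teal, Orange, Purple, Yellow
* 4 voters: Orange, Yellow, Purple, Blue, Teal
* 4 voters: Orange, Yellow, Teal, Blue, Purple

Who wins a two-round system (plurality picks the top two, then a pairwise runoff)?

Orange

Round 1 first-place votes: Yellow 0, Purple 11, Orange 8, Blue 5, Teal 0. Purple and Orange advance.
Runoff: Purple is ranked above Orange on 11 ballots, Orange above Purple on 13.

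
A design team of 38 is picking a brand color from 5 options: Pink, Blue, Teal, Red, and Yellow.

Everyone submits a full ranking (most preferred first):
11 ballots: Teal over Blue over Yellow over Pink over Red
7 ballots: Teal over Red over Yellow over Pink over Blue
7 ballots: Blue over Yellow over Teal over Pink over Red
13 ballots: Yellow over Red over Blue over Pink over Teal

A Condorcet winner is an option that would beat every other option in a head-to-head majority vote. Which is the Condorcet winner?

Yellow vs Pink: 38–0
Yellow vs Blue: 20–18
Yellow vs Teal: 20–18
Yellow vs Red: 31–7
Yellow beats every other option.

Yellow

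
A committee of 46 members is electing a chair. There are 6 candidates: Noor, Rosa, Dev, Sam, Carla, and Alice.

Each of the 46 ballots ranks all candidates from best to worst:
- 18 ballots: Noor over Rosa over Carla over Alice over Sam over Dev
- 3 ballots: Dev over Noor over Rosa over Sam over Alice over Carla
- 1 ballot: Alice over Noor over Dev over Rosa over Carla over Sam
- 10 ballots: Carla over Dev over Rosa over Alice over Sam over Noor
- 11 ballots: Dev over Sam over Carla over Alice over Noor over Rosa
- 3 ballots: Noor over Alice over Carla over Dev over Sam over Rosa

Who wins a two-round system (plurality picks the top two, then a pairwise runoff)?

Dev

Round 1 first-place votes: Noor 21, Rosa 0, Dev 14, Sam 0, Carla 10, Alice 1. Noor and Dev advance.
Runoff: Noor is ranked above Dev on 22 ballots, Dev above Noor on 24.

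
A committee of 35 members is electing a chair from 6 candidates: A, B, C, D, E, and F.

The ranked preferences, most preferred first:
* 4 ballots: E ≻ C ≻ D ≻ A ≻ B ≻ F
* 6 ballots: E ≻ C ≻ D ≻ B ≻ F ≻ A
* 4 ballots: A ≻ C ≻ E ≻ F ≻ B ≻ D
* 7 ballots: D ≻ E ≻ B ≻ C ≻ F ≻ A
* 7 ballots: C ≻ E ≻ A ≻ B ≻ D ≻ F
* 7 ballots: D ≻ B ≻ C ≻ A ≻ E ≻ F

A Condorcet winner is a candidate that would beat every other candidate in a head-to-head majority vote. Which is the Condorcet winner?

C

C vs A: 31–4
C vs B: 21–14
C vs D: 21–14
C vs E: 18–17
C vs F: 35–0
C beats every other candidate.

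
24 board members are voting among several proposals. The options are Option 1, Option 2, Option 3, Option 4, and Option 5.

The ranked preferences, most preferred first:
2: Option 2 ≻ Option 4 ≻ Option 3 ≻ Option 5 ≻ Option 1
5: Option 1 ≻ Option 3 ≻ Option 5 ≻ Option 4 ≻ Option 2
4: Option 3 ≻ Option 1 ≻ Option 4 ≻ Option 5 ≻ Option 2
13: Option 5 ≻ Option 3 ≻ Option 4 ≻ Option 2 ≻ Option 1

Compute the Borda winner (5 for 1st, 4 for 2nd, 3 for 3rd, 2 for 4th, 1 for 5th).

Option 1: 2×1 + 5×5 + 4×4 + 13×1 = 56
Option 2: 2×5 + 5×1 + 4×1 + 13×2 = 45
Option 3: 2×3 + 5×4 + 4×5 + 13×4 = 98
Option 4: 2×4 + 5×2 + 4×3 + 13×3 = 69
Option 5: 2×2 + 5×3 + 4×2 + 13×5 = 92

Option 3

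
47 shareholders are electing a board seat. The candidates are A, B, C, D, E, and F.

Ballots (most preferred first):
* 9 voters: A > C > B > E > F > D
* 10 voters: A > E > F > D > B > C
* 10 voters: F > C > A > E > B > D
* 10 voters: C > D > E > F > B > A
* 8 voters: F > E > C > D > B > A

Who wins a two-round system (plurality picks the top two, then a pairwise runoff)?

F

Round 1 first-place votes: A 19, B 0, C 10, D 0, E 0, F 18. A and F advance.
Runoff: A is ranked above F on 19 ballots, F above A on 28.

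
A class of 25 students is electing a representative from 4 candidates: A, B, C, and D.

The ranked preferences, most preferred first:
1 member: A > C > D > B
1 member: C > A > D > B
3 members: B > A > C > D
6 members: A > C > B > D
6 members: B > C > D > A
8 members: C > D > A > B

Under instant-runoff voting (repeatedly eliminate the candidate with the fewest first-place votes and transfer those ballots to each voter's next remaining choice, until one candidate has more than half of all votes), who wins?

C

Round 1: A 7, B 9, C 9, D 0. D eliminated.
Round 2: A 7, B 9, C 9. A eliminated.
Round 3: B 9, C 16. C has a majority (≥13).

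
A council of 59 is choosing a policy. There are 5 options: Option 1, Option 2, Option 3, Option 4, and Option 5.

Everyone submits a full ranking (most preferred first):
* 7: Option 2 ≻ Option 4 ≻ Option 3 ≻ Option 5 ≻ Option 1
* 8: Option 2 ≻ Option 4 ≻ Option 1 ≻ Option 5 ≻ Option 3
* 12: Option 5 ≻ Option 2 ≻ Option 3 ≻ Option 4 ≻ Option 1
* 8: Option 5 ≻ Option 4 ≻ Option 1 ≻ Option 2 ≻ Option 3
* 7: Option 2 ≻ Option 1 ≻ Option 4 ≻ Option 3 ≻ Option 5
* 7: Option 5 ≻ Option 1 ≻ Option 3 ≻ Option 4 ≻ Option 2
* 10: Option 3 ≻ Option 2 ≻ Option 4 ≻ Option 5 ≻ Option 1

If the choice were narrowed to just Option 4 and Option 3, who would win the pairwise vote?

Option 4

Option 4 is ranked above Option 3 on 30 ballots; Option 3 above Option 4 on 29.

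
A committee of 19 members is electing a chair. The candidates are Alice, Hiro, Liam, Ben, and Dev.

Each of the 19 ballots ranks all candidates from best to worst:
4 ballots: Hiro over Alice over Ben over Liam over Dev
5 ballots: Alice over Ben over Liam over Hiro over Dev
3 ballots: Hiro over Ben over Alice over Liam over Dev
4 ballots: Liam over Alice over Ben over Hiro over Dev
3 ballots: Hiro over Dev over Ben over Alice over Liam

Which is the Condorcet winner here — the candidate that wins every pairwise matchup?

Hiro

Hiro vs Alice: 10–9
Hiro vs Liam: 10–9
Hiro vs Ben: 10–9
Hiro vs Dev: 19–0
Hiro beats every other candidate.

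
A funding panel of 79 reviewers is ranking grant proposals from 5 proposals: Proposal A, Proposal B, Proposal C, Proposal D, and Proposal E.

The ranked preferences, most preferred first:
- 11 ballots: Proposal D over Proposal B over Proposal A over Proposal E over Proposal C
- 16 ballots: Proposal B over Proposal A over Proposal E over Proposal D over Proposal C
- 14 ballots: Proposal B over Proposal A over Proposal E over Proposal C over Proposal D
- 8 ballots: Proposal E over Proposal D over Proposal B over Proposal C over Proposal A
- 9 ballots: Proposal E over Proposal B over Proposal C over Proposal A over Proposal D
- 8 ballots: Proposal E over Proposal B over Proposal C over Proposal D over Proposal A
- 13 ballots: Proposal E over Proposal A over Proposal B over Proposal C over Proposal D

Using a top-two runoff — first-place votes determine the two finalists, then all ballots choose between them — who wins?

Round 1 first-place votes: Proposal A 0, Proposal B 30, Proposal C 0, Proposal D 11, Proposal E 38. Proposal E and Proposal B advance.
Runoff: Proposal E is ranked above Proposal B on 38 ballots, Proposal B above Proposal E on 41.

Proposal B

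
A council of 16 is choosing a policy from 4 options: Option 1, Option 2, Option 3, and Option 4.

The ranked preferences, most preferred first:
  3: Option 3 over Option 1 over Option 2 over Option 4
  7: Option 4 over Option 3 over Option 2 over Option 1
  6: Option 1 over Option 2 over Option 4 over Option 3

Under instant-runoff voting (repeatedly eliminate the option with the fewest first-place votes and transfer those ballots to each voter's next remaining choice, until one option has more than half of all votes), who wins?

Option 1

Round 1: Option 1 6, Option 2 0, Option 3 3, Option 4 7. Option 2 eliminated.
Round 2: Option 1 6, Option 3 3, Option 4 7. Option 3 eliminated.
Round 3: Option 1 9, Option 4 7. Option 1 has a majority (≥9).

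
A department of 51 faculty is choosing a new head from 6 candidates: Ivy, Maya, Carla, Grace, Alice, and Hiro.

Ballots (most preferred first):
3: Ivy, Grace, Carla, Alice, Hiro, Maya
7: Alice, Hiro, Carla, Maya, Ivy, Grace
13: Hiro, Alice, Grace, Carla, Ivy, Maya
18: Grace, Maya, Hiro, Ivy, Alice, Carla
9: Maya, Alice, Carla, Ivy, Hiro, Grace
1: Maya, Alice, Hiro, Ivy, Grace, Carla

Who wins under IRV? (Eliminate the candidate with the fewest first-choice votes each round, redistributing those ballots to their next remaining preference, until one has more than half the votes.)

Hiro

Round 1: Ivy 3, Maya 10, Carla 0, Grace 18, Alice 7, Hiro 13. Carla eliminated.
Round 2: Ivy 3, Maya 10, Grace 18, Alice 7, Hiro 13. Ivy eliminated.
Round 3: Maya 10, Grace 21, Alice 7, Hiro 13. Alice eliminated.
Round 4: Maya 10, Grace 21, Hiro 20. Maya eliminated.
Round 5: Grace 21, Hiro 30. Hiro has a majority (≥26).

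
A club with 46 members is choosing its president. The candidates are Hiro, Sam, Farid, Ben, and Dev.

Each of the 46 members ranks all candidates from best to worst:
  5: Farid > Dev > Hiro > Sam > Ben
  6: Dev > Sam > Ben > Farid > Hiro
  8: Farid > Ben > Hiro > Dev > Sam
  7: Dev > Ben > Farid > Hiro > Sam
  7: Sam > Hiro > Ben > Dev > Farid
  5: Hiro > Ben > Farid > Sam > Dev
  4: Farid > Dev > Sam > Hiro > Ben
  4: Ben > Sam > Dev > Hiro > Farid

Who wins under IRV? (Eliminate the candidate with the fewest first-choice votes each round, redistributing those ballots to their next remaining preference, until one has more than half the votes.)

Dev

Round 1: Hiro 5, Sam 7, Farid 17, Ben 4, Dev 13. Ben eliminated.
Round 2: Hiro 5, Sam 11, Farid 17, Dev 13. Hiro eliminated.
Round 3: Sam 11, Farid 22, Dev 13. Sam eliminated.
Round 4: Farid 22, Dev 24. Dev has a majority (≥24).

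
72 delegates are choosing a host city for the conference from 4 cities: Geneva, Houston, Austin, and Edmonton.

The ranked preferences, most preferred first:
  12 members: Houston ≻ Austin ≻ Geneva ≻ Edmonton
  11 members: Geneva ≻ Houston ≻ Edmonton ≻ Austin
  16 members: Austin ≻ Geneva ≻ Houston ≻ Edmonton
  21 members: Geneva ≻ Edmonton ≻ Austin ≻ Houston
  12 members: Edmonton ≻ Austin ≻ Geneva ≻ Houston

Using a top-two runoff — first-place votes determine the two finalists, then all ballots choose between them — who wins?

Austin

Round 1 first-place votes: Geneva 32, Houston 12, Austin 16, Edmonton 12. Geneva and Austin advance.
Runoff: Geneva is ranked above Austin on 32 ballots, Austin above Geneva on 40.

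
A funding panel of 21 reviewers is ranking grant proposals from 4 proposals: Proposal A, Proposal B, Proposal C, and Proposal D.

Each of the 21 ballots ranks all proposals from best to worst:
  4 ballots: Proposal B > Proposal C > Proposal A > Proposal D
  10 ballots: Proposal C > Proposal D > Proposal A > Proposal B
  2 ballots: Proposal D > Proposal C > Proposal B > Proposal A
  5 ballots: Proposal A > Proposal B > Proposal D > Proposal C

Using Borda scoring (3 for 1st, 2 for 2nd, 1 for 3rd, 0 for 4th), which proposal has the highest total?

Proposal C

Proposal A: 4×1 + 10×1 + 2×0 + 5×3 = 29
Proposal B: 4×3 + 10×0 + 2×1 + 5×2 = 24
Proposal C: 4×2 + 10×3 + 2×2 + 5×0 = 42
Proposal D: 4×0 + 10×2 + 2×3 + 5×1 = 31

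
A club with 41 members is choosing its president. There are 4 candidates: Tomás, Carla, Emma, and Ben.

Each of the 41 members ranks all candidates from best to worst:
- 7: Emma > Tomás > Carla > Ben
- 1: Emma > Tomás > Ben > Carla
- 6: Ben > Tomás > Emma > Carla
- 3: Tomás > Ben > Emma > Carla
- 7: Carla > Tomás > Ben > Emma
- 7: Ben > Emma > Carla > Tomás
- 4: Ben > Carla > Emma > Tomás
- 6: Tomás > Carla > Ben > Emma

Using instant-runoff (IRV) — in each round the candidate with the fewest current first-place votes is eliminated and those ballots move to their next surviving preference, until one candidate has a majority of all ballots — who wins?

Round 1: Tomás 9, Carla 7, Emma 8, Ben 17. Carla eliminated.
Round 2: Tomás 16, Emma 8, Ben 17. Emma eliminated.
Round 3: Tomás 24, Ben 17. Tomás has a majority (≥21).

Tomás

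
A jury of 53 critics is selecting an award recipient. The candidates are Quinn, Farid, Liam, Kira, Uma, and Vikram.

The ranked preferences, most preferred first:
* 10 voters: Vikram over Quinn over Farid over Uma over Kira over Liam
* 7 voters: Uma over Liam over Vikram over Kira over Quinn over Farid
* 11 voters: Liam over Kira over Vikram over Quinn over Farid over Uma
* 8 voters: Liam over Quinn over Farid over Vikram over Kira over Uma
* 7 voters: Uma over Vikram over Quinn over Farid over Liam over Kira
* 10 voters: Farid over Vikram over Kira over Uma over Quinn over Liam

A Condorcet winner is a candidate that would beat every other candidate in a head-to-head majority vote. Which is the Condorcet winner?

Vikram

Vikram vs Quinn: 45–8
Vikram vs Farid: 35–18
Vikram vs Liam: 27–26
Vikram vs Kira: 42–11
Vikram vs Uma: 39–14
Vikram beats every other candidate.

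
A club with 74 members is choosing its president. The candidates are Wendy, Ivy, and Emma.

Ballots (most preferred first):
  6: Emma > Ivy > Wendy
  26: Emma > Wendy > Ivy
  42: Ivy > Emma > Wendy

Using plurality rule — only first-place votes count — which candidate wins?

First-place votes: Wendy 0, Ivy 42, Emma 32.

Ivy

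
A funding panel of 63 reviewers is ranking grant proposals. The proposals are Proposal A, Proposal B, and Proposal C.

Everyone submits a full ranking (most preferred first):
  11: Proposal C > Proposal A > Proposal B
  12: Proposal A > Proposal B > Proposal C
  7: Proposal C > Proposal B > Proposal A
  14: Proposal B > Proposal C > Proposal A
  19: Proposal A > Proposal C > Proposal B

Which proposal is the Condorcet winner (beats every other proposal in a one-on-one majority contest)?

Proposal C vs Proposal A: 32–31
Proposal C vs Proposal B: 37–26
Proposal C beats every other proposal.

Proposal C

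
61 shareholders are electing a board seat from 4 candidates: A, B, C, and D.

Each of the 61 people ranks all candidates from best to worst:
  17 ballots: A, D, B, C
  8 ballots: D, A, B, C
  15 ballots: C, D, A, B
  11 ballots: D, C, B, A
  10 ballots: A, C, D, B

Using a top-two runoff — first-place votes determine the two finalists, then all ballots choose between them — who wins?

D

Round 1 first-place votes: A 27, B 0, C 15, D 19. A and D advance.
Runoff: A is ranked above D on 27 ballots, D above A on 34.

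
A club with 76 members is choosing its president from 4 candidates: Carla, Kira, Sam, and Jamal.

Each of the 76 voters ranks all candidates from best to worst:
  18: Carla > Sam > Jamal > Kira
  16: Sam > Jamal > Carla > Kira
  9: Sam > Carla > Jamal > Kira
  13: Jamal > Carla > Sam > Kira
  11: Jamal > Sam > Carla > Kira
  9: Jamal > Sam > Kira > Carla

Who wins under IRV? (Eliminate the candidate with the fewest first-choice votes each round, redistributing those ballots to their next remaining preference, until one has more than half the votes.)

Round 1: Carla 18, Kira 0, Sam 25, Jamal 33. Kira eliminated.
Round 2: Carla 18, Sam 25, Jamal 33. Carla eliminated.
Round 3: Sam 43, Jamal 33. Sam has a majority (≥39).

Sam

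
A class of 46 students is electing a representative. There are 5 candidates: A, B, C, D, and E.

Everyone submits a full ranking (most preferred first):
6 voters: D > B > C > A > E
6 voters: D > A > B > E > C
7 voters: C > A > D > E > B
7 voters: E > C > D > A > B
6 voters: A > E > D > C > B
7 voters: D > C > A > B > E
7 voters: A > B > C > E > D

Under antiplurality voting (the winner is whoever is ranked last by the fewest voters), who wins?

Last-place votes: A 0, B 20, C 6, D 7, E 13.

A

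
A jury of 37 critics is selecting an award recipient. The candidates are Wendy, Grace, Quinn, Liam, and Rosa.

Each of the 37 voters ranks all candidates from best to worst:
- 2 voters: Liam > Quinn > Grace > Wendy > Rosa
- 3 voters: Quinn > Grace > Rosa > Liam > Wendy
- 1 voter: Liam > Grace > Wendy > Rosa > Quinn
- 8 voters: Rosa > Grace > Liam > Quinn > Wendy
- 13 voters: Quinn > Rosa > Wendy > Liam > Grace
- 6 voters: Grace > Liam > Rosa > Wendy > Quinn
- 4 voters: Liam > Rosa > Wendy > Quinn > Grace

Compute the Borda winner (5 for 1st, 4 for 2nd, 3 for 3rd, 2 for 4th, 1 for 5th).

Rosa

Wendy: 2×2 + 3×1 + 1×3 + 8×1 + 13×3 + 6×2 + 4×3 = 81
Grace: 2×3 + 3×4 + 1×4 + 8×4 + 13×1 + 6×5 + 4×1 = 101
Quinn: 2×4 + 3×5 + 1×1 + 8×2 + 13×5 + 6×1 + 4×2 = 119
Liam: 2×5 + 3×2 + 1×5 + 8×3 + 13×2 + 6×4 + 4×5 = 115
Rosa: 2×1 + 3×3 + 1×2 + 8×5 + 13×4 + 6×3 + 4×4 = 139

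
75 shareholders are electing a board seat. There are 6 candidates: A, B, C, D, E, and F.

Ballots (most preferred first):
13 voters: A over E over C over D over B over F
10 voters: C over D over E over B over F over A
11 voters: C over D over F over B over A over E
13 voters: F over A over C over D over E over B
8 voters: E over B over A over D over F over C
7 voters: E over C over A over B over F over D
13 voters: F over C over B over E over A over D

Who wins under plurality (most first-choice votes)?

First-place votes: A 13, B 0, C 21, D 0, E 15, F 26.

F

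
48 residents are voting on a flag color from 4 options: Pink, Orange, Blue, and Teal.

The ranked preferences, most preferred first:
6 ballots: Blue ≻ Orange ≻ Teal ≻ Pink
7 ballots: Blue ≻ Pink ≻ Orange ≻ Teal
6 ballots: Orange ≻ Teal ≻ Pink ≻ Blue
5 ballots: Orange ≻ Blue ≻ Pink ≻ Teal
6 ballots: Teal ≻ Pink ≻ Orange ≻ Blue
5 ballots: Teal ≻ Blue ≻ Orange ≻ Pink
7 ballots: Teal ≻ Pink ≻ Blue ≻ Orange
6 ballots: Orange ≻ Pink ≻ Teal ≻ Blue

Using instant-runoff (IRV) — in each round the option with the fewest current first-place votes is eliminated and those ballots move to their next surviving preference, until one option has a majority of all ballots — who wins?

Round 1: Pink 0, Orange 17, Blue 13, Teal 18. Pink eliminated.
Round 2: Orange 17, Blue 13, Teal 18. Blue eliminated.
Round 3: Orange 30, Teal 18. Orange has a majority (≥25).

Orange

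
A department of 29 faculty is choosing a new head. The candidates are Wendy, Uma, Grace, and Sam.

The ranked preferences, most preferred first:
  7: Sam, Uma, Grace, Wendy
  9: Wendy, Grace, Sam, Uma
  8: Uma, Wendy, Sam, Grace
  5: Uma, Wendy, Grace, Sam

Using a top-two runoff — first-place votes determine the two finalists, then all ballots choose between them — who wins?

Uma

Round 1 first-place votes: Wendy 9, Uma 13, Grace 0, Sam 7. Uma and Wendy advance.
Runoff: Uma is ranked above Wendy on 20 ballots, Wendy above Uma on 9.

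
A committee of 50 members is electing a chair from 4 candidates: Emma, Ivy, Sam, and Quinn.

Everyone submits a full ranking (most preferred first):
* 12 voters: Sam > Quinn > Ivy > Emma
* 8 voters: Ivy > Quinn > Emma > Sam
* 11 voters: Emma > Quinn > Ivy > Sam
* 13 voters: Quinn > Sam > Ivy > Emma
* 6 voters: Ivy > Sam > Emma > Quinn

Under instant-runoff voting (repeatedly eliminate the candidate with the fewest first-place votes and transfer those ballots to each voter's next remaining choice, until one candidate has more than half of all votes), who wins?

Quinn

Round 1: Emma 11, Ivy 14, Sam 12, Quinn 13. Emma eliminated.
Round 2: Ivy 14, Sam 12, Quinn 24. Sam eliminated.
Round 3: Ivy 14, Quinn 36. Quinn has a majority (≥26).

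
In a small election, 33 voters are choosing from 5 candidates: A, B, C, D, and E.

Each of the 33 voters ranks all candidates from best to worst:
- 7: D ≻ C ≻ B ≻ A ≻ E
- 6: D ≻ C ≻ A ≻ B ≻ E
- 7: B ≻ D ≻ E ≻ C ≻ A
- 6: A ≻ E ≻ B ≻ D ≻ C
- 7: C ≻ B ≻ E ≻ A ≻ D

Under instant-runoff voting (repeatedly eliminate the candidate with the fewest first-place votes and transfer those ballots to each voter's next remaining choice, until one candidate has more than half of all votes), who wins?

B

Round 1: A 6, B 7, C 7, D 13, E 0. E eliminated.
Round 2: A 6, B 7, C 7, D 13. A eliminated.
Round 3: B 13, C 7, D 13. C eliminated.
Round 4: B 20, D 13. B has a majority (≥17).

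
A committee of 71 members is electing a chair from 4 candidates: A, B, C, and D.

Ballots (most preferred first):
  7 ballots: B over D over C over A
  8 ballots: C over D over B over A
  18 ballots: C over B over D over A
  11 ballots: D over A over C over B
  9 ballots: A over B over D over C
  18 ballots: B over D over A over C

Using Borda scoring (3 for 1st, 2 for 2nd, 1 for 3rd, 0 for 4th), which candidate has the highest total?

B

A: 7×0 + 8×0 + 18×0 + 11×2 + 9×3 + 18×1 = 67
B: 7×3 + 8×1 + 18×2 + 11×0 + 9×2 + 18×3 = 137
C: 7×1 + 8×3 + 18×3 + 11×1 + 9×0 + 18×0 = 96
D: 7×2 + 8×2 + 18×1 + 11×3 + 9×1 + 18×2 = 126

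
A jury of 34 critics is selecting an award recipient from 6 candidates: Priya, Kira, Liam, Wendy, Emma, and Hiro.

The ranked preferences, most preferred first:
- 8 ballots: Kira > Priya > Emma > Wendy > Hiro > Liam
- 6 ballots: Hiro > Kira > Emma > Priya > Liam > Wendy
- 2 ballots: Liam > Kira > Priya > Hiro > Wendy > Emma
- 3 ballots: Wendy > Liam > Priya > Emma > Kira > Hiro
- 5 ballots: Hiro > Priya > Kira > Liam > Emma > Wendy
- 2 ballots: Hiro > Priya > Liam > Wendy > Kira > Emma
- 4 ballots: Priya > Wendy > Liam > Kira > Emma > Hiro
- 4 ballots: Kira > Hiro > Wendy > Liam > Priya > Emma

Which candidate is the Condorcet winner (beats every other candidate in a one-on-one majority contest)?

Kira

Kira vs Priya: 20–14
Kira vs Liam: 23–11
Kira vs Wendy: 25–9
Kira vs Emma: 31–3
Kira vs Hiro: 21–13
Kira beats every other candidate.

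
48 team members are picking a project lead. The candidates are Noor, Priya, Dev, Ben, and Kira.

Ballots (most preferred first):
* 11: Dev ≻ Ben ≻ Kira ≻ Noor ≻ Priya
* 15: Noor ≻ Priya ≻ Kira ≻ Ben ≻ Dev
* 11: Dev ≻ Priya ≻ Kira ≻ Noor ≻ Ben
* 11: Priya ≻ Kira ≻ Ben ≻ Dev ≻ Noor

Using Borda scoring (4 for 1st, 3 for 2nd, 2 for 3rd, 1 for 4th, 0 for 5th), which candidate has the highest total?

Noor: 11×1 + 15×4 + 11×1 + 11×0 = 82
Priya: 11×0 + 15×3 + 11×3 + 11×4 = 122
Dev: 11×4 + 15×0 + 11×4 + 11×1 = 99
Ben: 11×3 + 15×1 + 11×0 + 11×2 = 70
Kira: 11×2 + 15×2 + 11×2 + 11×3 = 107

Priya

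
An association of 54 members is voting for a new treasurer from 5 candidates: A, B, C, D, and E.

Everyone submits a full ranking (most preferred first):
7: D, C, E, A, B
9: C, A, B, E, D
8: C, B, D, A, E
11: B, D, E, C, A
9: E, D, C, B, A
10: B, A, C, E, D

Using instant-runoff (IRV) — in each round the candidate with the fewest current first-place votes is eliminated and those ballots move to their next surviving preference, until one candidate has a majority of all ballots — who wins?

C

Round 1: A 0, B 21, C 17, D 7, E 9. A eliminated.
Round 2: B 21, C 17, D 7, E 9. D eliminated.
Round 3: B 21, C 24, E 9. E eliminated.
Round 4: B 21, C 33. C has a majority (≥28).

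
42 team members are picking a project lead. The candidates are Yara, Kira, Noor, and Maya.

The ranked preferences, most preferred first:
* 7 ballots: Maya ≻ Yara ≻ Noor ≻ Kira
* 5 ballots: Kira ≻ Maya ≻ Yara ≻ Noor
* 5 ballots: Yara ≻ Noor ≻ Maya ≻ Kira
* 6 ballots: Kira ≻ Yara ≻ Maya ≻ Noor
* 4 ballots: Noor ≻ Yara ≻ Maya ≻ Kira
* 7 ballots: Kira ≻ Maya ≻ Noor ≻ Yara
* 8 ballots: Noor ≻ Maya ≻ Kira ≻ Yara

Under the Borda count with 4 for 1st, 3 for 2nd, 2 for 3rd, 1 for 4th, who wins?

Yara: 7×3 + 5×2 + 5×4 + 6×3 + 4×3 + 7×1 + 8×1 = 96
Kira: 7×1 + 5×4 + 5×1 + 6×4 + 4×1 + 7×4 + 8×2 = 104
Noor: 7×2 + 5×1 + 5×3 + 6×1 + 4×4 + 7×2 + 8×4 = 102
Maya: 7×4 + 5×3 + 5×2 + 6×2 + 4×2 + 7×3 + 8×3 = 118

Maya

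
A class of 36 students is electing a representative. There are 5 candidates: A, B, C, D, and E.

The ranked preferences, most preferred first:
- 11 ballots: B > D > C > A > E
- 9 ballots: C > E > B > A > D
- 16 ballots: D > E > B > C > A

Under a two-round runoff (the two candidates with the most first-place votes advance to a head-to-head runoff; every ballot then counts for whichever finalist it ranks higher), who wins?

B

Round 1 first-place votes: A 0, B 11, C 9, D 16, E 0. D and B advance.
Runoff: D is ranked above B on 16 ballots, B above D on 20.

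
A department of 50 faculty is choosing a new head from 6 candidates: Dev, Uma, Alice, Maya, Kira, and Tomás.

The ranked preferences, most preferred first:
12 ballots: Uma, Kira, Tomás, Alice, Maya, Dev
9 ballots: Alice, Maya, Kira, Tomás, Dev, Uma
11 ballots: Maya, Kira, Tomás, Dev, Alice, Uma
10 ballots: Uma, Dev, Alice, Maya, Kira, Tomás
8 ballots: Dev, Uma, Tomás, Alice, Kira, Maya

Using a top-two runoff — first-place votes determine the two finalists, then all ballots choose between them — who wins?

Round 1 first-place votes: Dev 8, Uma 22, Alice 9, Maya 11, Kira 0, Tomás 0. Uma and Maya advance.
Runoff: Uma is ranked above Maya on 30 ballots, Maya above Uma on 20.

Uma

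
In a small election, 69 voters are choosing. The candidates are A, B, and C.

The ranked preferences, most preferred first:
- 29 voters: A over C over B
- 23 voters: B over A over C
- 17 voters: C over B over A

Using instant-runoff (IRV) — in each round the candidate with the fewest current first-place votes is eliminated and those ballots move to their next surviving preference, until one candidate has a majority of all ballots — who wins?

B

Round 1: A 29, B 23, C 17. C eliminated.
Round 2: A 29, B 40. B has a majority (≥35).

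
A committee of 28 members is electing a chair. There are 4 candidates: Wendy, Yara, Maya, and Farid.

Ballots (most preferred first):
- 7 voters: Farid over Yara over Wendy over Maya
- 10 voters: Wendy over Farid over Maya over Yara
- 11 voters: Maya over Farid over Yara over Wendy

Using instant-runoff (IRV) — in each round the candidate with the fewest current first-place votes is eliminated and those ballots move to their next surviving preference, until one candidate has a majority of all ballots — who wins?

Wendy

Round 1: Wendy 10, Yara 0, Maya 11, Farid 7. Yara eliminated.
Round 2: Wendy 10, Maya 11, Farid 7. Farid eliminated.
Round 3: Wendy 17, Maya 11. Wendy has a majority (≥15).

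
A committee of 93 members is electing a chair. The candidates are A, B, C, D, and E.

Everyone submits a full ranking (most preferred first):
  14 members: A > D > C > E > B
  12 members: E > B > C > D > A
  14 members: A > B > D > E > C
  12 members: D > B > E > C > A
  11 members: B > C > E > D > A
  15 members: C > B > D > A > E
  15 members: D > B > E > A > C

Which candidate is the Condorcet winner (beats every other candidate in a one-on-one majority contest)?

B

B vs A: 65–28
B vs C: 64–29
B vs D: 52–41
B vs E: 67–26
B beats every other candidate.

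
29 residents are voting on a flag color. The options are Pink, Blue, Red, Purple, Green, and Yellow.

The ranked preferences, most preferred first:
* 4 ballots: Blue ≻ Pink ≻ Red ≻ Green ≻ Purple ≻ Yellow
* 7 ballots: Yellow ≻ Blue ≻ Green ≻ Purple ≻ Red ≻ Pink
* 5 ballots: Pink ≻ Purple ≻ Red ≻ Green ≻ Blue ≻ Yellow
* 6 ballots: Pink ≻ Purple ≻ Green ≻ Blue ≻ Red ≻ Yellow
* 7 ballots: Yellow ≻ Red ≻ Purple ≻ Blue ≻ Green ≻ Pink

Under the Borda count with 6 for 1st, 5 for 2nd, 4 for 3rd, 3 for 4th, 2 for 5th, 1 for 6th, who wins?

Pink: 4×5 + 7×1 + 5×6 + 6×6 + 7×1 = 100
Blue: 4×6 + 7×5 + 5×2 + 6×3 + 7×3 = 108
Red: 4×4 + 7×2 + 5×4 + 6×2 + 7×5 = 97
Purple: 4×2 + 7×3 + 5×5 + 6×5 + 7×4 = 112
Green: 4×3 + 7×4 + 5×3 + 6×4 + 7×2 = 93
Yellow: 4×1 + 7×6 + 5×1 + 6×1 + 7×6 = 99

Purple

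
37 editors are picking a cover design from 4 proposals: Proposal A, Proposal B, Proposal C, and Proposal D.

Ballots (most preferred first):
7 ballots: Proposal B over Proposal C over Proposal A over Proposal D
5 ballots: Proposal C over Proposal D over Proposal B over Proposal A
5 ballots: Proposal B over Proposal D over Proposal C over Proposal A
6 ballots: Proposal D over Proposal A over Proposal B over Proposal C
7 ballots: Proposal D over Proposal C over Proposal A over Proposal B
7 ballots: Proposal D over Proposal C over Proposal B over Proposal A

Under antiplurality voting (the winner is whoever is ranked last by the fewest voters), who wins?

Proposal C

Last-place votes: Proposal A 17, Proposal B 7, Proposal C 6, Proposal D 7.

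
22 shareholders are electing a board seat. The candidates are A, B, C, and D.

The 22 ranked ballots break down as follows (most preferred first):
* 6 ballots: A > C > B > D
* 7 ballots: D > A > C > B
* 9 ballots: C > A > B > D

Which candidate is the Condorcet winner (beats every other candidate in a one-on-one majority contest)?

A

A vs B: 22–0
A vs C: 13–9
A vs D: 15–7
A beats every other candidate.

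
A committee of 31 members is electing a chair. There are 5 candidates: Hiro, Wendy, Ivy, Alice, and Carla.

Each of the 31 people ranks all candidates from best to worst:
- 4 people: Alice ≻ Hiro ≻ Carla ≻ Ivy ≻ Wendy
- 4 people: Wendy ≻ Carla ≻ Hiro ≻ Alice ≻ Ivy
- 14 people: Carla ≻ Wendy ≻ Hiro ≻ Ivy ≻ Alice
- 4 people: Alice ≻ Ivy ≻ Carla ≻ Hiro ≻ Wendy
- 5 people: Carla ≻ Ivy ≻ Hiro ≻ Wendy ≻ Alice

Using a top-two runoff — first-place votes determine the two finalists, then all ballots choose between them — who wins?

Carla

Round 1 first-place votes: Hiro 0, Wendy 4, Ivy 0, Alice 8, Carla 19. Carla and Alice advance.
Runoff: Carla is ranked above Alice on 23 ballots, Alice above Carla on 8.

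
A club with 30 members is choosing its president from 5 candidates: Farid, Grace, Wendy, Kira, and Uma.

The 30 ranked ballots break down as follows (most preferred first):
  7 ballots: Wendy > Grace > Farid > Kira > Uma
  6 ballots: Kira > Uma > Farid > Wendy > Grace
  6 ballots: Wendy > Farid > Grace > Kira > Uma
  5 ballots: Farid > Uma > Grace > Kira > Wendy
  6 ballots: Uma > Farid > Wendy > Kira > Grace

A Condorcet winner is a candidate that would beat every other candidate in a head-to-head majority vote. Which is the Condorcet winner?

Farid

Farid vs Grace: 23–7
Farid vs Wendy: 17–13
Farid vs Kira: 24–6
Farid vs Uma: 18–12
Farid beats every other candidate.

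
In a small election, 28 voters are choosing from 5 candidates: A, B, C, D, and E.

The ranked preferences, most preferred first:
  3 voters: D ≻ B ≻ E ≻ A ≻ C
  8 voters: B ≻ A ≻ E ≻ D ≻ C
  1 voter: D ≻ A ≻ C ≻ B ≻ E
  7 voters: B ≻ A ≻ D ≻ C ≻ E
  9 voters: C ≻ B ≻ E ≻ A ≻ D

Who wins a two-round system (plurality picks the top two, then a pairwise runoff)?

Round 1 first-place votes: A 0, B 15, C 9, D 4, E 0. B and C advance.
Runoff: B is ranked above C on 18 ballots, C above B on 10.

B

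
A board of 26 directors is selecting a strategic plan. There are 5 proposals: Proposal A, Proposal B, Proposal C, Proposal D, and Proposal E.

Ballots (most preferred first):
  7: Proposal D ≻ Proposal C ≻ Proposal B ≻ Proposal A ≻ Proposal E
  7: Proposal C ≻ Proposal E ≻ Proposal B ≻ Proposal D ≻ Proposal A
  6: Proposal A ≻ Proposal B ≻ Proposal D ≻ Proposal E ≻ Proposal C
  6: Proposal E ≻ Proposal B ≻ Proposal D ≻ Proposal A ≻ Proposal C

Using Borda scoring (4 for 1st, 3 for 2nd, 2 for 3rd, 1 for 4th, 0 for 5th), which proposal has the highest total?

Proposal A: 7×1 + 7×0 + 6×4 + 6×1 = 37
Proposal B: 7×2 + 7×2 + 6×3 + 6×3 = 64
Proposal C: 7×3 + 7×4 + 6×0 + 6×0 = 49
Proposal D: 7×4 + 7×1 + 6×2 + 6×2 = 59
Proposal E: 7×0 + 7×3 + 6×1 + 6×4 = 51

Proposal B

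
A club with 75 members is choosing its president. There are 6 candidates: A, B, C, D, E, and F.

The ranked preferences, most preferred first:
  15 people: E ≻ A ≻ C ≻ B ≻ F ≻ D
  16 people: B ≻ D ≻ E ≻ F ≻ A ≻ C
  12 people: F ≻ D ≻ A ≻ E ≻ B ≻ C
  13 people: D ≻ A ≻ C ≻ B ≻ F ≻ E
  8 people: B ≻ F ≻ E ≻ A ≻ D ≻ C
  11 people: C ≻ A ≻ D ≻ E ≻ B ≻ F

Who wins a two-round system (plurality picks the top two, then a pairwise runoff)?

Round 1 first-place votes: A 0, B 24, C 11, D 13, E 15, F 12. B and E advance.
Runoff: B is ranked above E on 37 ballots, E above B on 38.

E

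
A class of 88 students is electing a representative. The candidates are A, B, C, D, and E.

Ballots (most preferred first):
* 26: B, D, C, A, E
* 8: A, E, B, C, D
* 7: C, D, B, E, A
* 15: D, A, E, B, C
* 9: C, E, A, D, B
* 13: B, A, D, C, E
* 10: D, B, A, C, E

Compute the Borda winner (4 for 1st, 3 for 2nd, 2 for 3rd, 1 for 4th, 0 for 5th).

D

A: 26×1 + 8×4 + 7×0 + 15×3 + 9×2 + 13×3 + 10×2 = 180
B: 26×4 + 8×2 + 7×2 + 15×1 + 9×0 + 13×4 + 10×3 = 231
C: 26×2 + 8×1 + 7×4 + 15×0 + 9×4 + 13×1 + 10×1 = 147
D: 26×3 + 8×0 + 7×3 + 15×4 + 9×1 + 13×2 + 10×4 = 234
E: 26×0 + 8×3 + 7×1 + 15×2 + 9×3 + 13×0 + 10×0 = 88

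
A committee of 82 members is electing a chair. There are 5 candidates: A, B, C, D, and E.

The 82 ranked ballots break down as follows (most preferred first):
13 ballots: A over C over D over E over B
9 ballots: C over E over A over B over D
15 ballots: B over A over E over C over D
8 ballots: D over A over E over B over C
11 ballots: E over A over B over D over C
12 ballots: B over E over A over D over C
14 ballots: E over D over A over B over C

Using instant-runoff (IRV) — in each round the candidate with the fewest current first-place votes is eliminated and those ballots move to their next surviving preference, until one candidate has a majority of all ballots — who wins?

E

Round 1: A 13, B 27, C 9, D 8, E 25. D eliminated.
Round 2: A 21, B 27, C 9, E 25. C eliminated.
Round 3: A 21, B 27, E 34. A eliminated.
Round 4: B 27, E 55. E has a majority (≥42).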